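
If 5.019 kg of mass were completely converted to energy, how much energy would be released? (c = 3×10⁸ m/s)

Using E = mc²:
c² = (3×10⁸)² = 9×10¹⁶ m²/s²
E = 5.019 × 9×10¹⁶ = 4.517×10¹⁷ J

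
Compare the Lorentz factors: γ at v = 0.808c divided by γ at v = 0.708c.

γ₁ = 1/√(1 - 0.808²) = 1.6973
γ₂ = 1/√(1 - 0.708²) = 1.4160
γ₁/γ₂ = 1.6973/1.4160 = 1.199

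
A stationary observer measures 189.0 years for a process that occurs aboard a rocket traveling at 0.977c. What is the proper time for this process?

Dilated time Δt = 189.0 years
γ = 1/√(1 - 0.977²) = 4.690
Δt₀ = Δt/γ = 189.0/4.690 = 40.30 years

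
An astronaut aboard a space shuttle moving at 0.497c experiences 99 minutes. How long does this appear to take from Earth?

Proper time Δt₀ = 99 minutes
γ = 1/√(1 - 0.497²) = 1.1524
Δt = γΔt₀ = 1.1524 × 99 = 114.1 minutes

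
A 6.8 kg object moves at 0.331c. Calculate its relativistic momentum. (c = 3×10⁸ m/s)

γ = 1/√(1 - 0.331²) = 1.0597
v = 0.331 × 3×10⁸ = 9.930×10⁷ m/s
p = γmv = 1.0597 × 6.8 × 9.930×10⁷ = 7.156×10⁸ kg·m/s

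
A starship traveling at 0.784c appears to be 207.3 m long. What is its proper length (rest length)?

Contracted length L = 207.3 m
γ = 1/√(1 - 0.784²) = 1.6109
L₀ = γL = 1.6109 × 207.3 = 333.9 m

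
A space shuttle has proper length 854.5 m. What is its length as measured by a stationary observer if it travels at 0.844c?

Proper length L₀ = 854.5 m
γ = 1/√(1 - 0.844²) = 1.8645
L = L₀/γ = 854.5/1.8645 = 458.3 m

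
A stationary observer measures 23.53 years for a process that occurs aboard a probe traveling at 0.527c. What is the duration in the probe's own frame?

Dilated time Δt = 23.53 years
γ = 1/√(1 - 0.527²) = 1.1767
Δt₀ = Δt/γ = 23.53/1.1767 = 20.00 years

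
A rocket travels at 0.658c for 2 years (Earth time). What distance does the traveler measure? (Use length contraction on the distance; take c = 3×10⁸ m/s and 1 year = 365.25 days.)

Earth distance: d = v × t = 0.658c × 2 yr = 1.2459×10¹⁶ m
γ = 1.3280
d' = d/γ = 1.2459×10¹⁶/1.3280 = 9.382×10¹⁵ m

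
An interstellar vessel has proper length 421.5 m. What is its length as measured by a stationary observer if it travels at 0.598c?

Proper length L₀ = 421.5 m
γ = 1/√(1 - 0.598²) = 1.2477
L = L₀/γ = 421.5/1.2477 = 337.8 m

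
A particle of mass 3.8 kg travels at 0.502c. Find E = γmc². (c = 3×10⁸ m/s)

γ = 1/√(1 - 0.502²) = 1.156
mc² = 3.8 × (3×10⁸)² = 3.420×10¹⁷ J
E = γmc² = 1.156 × 3.420×10¹⁷ = 3.954×10¹⁷ J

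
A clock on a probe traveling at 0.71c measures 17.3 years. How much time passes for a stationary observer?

Proper time Δt₀ = 17.3 years
γ = 1/√(1 - 0.71²) = 1.420
Δt = γΔt₀ = 1.420 × 17.3 = 24.57 years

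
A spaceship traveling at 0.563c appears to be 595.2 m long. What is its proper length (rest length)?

Contracted length L = 595.2 m
γ = 1/√(1 - 0.563²) = 1.210
L₀ = γL = 1.210 × 595.2 = 720.2 m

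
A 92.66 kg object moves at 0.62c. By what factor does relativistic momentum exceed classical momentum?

p_rel = γmv, p_class = mv
Ratio = γ = 1/√(1 - 0.62²) = 1.275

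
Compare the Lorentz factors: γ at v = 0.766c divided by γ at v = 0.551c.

γ₁ = 1/√(1 - 0.766²) = 1.5556
γ₂ = 1/√(1 - 0.551²) = 1.1983
γ₁/γ₂ = 1.5556/1.1983 = 1.298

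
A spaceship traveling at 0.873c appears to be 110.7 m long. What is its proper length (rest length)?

Contracted length L = 110.7 m
γ = 1/√(1 - 0.873²) = 2.0504
L₀ = γL = 2.0504 × 110.7 = 227.0 m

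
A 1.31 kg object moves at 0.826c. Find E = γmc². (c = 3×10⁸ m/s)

γ = 1/√(1 - 0.826²) = 1.774
mc² = 1.31 × (3×10⁸)² = 1.179×10¹⁷ J
E = γmc² = 1.774 × 1.179×10¹⁷ = 2.092×10¹⁷ J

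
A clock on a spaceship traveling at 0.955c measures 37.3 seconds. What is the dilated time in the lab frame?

Proper time Δt₀ = 37.3 seconds
γ = 1/√(1 - 0.955²) = 3.3715
Δt = γΔt₀ = 3.3715 × 37.3 = 125.8 seconds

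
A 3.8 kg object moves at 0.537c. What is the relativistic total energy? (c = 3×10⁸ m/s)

γ = 1/√(1 - 0.537²) = 1.1854
mc² = 3.8 × (3×10⁸)² = 3.420×10¹⁷ J
E = γmc² = 1.1854 × 3.420×10¹⁷ = 4.054×10¹⁷ J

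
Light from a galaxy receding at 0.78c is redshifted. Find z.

β = 0.78
(1+β)/(1-β) = 1.78/0.22 = 8.091
√(8.091) = 2.844
z = 2.844 - 1 = 1.844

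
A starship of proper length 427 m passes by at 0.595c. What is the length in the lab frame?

Proper length L₀ = 427 m
γ = 1/√(1 - 0.595²) = 1.244
L = L₀/γ = 427/1.244 = 343.2 m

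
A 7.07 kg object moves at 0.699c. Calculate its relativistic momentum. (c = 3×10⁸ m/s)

γ = 1/√(1 - 0.699²) = 1.398
v = 0.699 × 3×10⁸ = 2.097×10⁸ m/s
p = γmv = 1.398 × 7.07 × 2.097×10⁸ = 2.073×10⁹ kg·m/s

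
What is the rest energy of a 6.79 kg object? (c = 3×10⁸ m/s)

c² = (3×10⁸)² = 9.000×10¹⁶ m²/s²
E₀ = mc² = 6.79 × 9.000×10¹⁶ = 6.111×10¹⁷ J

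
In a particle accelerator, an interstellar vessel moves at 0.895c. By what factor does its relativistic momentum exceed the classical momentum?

p_rel = γmv, p_class = mv
Ratio = γ = 1/√(1 - 0.895²)
= 1/√(0.198975) = 2.242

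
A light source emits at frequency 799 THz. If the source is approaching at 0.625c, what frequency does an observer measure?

β = v/c = 0.625
(1+β)/(1-β) = 1.625/0.375 = 4.3333
Doppler factor = √(4.3333) = 2.0817
f_obs = 799 × 2.0817 = 1663 THz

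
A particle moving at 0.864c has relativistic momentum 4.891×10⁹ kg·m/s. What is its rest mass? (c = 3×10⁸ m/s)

γ = 1/√(1 - 0.864²) = 1.986
v = 0.864 × 3×10⁸ = 2.592×10⁸ m/s
m = p/(γv) = 4.891×10⁹/(1.986 × 2.592×10⁸) = 9.501 kg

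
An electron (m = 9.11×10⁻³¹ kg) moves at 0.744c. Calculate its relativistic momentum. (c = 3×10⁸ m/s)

γ = 1/√(1 - 0.744²) = 1.4966
v = 0.744 × 3×10⁸ = 2.232×10⁸ m/s
p = γmv = 1.4966 × 9.11×10⁻³¹ × 2.232×10⁸ = 3.043×10⁻²² kg·m/s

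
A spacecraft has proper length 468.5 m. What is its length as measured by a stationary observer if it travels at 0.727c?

Proper length L₀ = 468.5 m
γ = 1/√(1 - 0.727²) = 1.4564
L = L₀/γ = 468.5/1.4564 = 321.7 m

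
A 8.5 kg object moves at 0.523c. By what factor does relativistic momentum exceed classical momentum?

p_rel = γmv, p_class = mv
Ratio = γ = 1/√(1 - 0.523²) = 1.173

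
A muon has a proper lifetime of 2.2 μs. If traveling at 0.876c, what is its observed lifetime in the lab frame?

Proper lifetime τ₀ = 2.2 μs
γ = 1/√(1 - 0.876²) = 2.073
τ = γτ₀ = 2.073 × 2.2 μs = 4.561 μs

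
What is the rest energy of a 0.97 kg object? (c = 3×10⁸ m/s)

c² = (3×10⁸)² = 9.000×10¹⁶ m²/s²
E₀ = mc² = 0.97 × 9.000×10¹⁶ = 8.730×10¹⁶ J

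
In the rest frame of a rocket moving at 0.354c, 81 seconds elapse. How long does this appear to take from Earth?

Proper time Δt₀ = 81 seconds
γ = 1/√(1 - 0.354²) = 1.0692
Δt = γΔt₀ = 1.0692 × 81 = 86.61 seconds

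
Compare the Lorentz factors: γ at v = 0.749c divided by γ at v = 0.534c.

γ₁ = 1/√(1 - 0.749²) = 1.509
γ₂ = 1/√(1 - 0.534²) = 1.183
γ₁/γ₂ = 1.509/1.183 = 1.276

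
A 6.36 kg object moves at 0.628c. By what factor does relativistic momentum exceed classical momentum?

p_rel = γmv, p_class = mv
Ratio = γ = 1/√(1 - 0.628²) = 1.285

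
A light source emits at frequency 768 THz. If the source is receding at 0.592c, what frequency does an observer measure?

β = v/c = 0.592
(1-β)/(1+β) = 0.408/1.592 = 0.25628
Doppler factor = √(0.25628) = 0.5062
f_obs = 768 × 0.5062 = 388.8 THz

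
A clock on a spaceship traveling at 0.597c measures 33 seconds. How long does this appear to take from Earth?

Proper time Δt₀ = 33 seconds
γ = 1/√(1 - 0.597²) = 1.2465
Δt = γΔt₀ = 1.2465 × 33 = 41.13 seconds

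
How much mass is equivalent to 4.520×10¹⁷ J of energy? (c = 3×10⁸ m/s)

From E = mc², we get m = E/c²
c² = (3×10⁸)² = 9×10¹⁶ m²/s²
m = 4.520×10¹⁷ / 9×10¹⁶ = 5.022 kg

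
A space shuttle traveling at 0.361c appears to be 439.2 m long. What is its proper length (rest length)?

Contracted length L = 439.2 m
γ = 1/√(1 - 0.361²) = 1.0723
L₀ = γL = 1.0723 × 439.2 = 471.0 m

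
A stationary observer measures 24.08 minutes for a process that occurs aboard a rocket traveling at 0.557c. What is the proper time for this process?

Dilated time Δt = 24.08 minutes
γ = 1/√(1 - 0.557²) = 1.204
Δt₀ = Δt/γ = 24.08/1.204 = 20.00 minutes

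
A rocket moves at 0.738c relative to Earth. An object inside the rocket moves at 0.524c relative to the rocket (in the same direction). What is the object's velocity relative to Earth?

u = (u' + v)/(1 + u'v/c²)
Numerator: 0.524 + 0.738 = 1.262
Denominator: 1 + 0.386712 = 1.386712
u = 1.262/1.386712 = 0.9101c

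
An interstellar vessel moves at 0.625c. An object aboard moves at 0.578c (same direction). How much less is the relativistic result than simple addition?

Classical: u' + v = 0.578 + 0.625 = 1.203c
Relativistic: u = (0.578 + 0.625)/(1 + 0.36125) = 1.203/1.36125 = 0.8837c
Difference: 1.203 - 0.8837 = 0.3193c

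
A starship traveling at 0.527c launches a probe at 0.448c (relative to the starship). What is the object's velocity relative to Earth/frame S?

u = (u' + v)/(1 + u'v/c²)
Numerator: 0.448 + 0.527 = 0.975
Denominator: 1 + 0.236096 = 1.236096
u = 0.975/1.236096 = 0.7888c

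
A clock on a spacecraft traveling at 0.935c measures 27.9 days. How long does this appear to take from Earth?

Proper time Δt₀ = 27.9 days
γ = 1/√(1 - 0.935²) = 2.8197
Δt = γΔt₀ = 2.8197 × 27.9 = 78.67 days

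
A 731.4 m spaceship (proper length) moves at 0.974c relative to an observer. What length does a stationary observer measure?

Proper length L₀ = 731.4 m
γ = 1/√(1 - 0.974²) = 4.414
L = L₀/γ = 731.4/4.414 = 165.7 m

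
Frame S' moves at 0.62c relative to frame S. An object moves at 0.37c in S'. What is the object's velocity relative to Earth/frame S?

u = (u' + v)/(1 + u'v/c²)
Numerator: 0.37 + 0.62 = 0.99
Denominator: 1 + 0.2294 = 1.2294
u = 0.99/1.2294 = 0.8053c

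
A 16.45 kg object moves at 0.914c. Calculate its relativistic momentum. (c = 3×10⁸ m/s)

γ = 1/√(1 - 0.914²) = 2.465
v = 0.914 × 3×10⁸ = 2.742×10⁸ m/s
p = γmv = 2.465 × 16.45 × 2.742×10⁸ = 1.112×10¹⁰ kg·m/s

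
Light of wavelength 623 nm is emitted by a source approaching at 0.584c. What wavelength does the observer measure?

β = 0.584
Wavelength Doppler factor = √(0.416/1.584) = √(0.26263) = 0.5125
λ_obs = 623 × 0.5125 = 319.3 nm (blueshift)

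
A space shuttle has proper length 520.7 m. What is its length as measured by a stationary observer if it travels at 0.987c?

Proper length L₀ = 520.7 m
γ = 1/√(1 - 0.987²) = 6.222
L = L₀/γ = 520.7/6.222 = 83.69 m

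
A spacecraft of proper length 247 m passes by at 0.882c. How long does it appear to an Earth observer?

Proper length L₀ = 247 m
γ = 1/√(1 - 0.882²) = 2.122
L = L₀/γ = 247/2.122 = 116.4 m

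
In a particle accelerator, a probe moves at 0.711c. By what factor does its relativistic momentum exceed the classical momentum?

p_rel = γmv, p_class = mv
Ratio = γ = 1/√(1 - 0.711²)
= 1/√(0.494479) = 1.422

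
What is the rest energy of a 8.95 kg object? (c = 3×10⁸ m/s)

c² = (3×10⁸)² = 9.000×10¹⁶ m²/s²
E₀ = mc² = 8.95 × 9.000×10¹⁶ = 8.055×10¹⁷ J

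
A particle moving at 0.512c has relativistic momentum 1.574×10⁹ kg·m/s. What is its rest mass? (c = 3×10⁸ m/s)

γ = 1/√(1 - 0.512²) = 1.1642
v = 0.512 × 3×10⁸ = 1.536×10⁸ m/s
m = p/(γv) = 1.574×10⁹/(1.1642 × 1.536×10⁸) = 8.802 kg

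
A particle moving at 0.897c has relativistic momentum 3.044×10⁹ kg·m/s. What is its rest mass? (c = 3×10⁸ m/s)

γ = 1/√(1 - 0.897²) = 2.2623
v = 0.897 × 3×10⁸ = 2.691×10⁸ m/s
m = p/(γv) = 3.044×10⁹/(2.2623 × 2.691×10⁸) = 5.000 kg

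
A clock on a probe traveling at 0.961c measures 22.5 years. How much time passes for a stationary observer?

Proper time Δt₀ = 22.5 years
γ = 1/√(1 - 0.961²) = 3.616
Δt = γΔt₀ = 3.616 × 22.5 = 81.36 years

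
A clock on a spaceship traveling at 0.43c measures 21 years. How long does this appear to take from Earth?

Proper time Δt₀ = 21 years
γ = 1/√(1 - 0.43²) = 1.1076
Δt = γΔt₀ = 1.1076 × 21 = 23.26 years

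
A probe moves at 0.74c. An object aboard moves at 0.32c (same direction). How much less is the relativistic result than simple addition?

Classical: u' + v = 0.32 + 0.74 = 1.06c
Relativistic: u = (0.32 + 0.74)/(1 + 0.2368) = 1.06/1.2368 = 0.8571c
Difference: 1.06 - 0.8571 = 0.2029c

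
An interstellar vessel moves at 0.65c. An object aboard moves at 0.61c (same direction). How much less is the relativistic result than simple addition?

Classical: u' + v = 0.61 + 0.65 = 1.26c
Relativistic: u = (0.61 + 0.65)/(1 + 0.3965) = 1.26/1.3965 = 0.9023c
Difference: 1.26 - 0.9023 = 0.3577c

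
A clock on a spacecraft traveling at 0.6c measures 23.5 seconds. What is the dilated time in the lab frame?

Proper time Δt₀ = 23.5 seconds
γ = 1/√(1 - 0.6²) = 1.250
Δt = γΔt₀ = 1.250 × 23.5 = 29.38 seconds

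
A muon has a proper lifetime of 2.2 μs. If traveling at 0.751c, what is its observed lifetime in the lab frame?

Proper lifetime τ₀ = 2.2 μs
γ = 1/√(1 - 0.751²) = 1.5145
τ = γτ₀ = 1.5145 × 2.2 μs = 3.332 μs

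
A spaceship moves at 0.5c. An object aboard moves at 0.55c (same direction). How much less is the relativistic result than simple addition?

Classical: u' + v = 0.55 + 0.5 = 1.05c
Relativistic: u = (0.55 + 0.5)/(1 + 0.275) = 1.05/1.275 = 0.8235c
Difference: 1.05 - 0.8235 = 0.2265c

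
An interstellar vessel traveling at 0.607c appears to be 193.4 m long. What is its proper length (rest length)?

Contracted length L = 193.4 m
γ = 1/√(1 - 0.607²) = 1.2583
L₀ = γL = 1.2583 × 193.4 = 243.4 m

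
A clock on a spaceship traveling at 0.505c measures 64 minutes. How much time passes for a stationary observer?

Proper time Δt₀ = 64 minutes
γ = 1/√(1 - 0.505²) = 1.1586
Δt = γΔt₀ = 1.1586 × 64 = 74.15 minutes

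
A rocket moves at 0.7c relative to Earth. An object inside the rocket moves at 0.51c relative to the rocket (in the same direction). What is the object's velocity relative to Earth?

u = (u' + v)/(1 + u'v/c²)
Numerator: 0.51 + 0.7 = 1.21
Denominator: 1 + 0.357 = 1.357
u = 1.21/1.357 = 0.8917c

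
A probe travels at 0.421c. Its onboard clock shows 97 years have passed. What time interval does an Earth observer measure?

Proper time Δt₀ = 97 years
γ = 1/√(1 - 0.421²) = 1.102
Δt = γΔt₀ = 1.102 × 97 = 106.9 years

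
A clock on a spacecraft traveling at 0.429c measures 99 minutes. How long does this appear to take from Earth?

Proper time Δt₀ = 99 minutes
γ = 1/√(1 - 0.429²) = 1.107
Δt = γΔt₀ = 1.107 × 99 = 109.6 minutes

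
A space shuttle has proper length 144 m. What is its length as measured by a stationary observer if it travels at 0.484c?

Proper length L₀ = 144 m
γ = 1/√(1 - 0.484²) = 1.143
L = L₀/γ = 144/1.143 = 126.0 m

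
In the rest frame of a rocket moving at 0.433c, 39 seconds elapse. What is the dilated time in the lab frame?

Proper time Δt₀ = 39 seconds
γ = 1/√(1 - 0.433²) = 1.1094
Δt = γΔt₀ = 1.1094 × 39 = 43.27 seconds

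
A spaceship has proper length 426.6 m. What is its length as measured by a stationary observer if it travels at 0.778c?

Proper length L₀ = 426.6 m
γ = 1/√(1 - 0.778²) = 1.592
L = L₀/γ = 426.6/1.592 = 268.0 m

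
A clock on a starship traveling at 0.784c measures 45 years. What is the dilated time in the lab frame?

Proper time Δt₀ = 45 years
γ = 1/√(1 - 0.784²) = 1.6109
Δt = γΔt₀ = 1.6109 × 45 = 72.49 years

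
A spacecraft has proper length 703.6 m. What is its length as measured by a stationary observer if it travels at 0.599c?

Proper length L₀ = 703.6 m
γ = 1/√(1 - 0.599²) = 1.2488
L = L₀/γ = 703.6/1.2488 = 563.4 m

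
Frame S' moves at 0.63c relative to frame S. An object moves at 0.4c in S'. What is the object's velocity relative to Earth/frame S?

u = (u' + v)/(1 + u'v/c²)
Numerator: 0.4 + 0.63 = 1.03
Denominator: 1 + 0.252 = 1.252
u = 1.03/1.252 = 0.8227c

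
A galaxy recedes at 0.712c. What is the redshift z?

β = 0.712
(1+β)/(1-β) = 1.712/0.288 = 5.944
√(5.944) = 2.438
z = 2.438 - 1 = 1.438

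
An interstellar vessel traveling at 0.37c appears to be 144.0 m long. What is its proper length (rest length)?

Contracted length L = 144.0 m
γ = 1/√(1 - 0.37²) = 1.0764
L₀ = γL = 1.0764 × 144.0 = 155.0 m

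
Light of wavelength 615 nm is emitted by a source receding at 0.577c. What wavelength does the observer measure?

β = 0.577
Wavelength Doppler factor = √(1.577/0.423) = √(3.728) = 1.9308
λ_obs = 615 × 1.9308 = 1187 nm (redshift)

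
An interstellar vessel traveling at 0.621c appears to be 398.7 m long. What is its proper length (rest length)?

Contracted length L = 398.7 m
γ = 1/√(1 - 0.621²) = 1.276
L₀ = γL = 1.276 × 398.7 = 508.7 m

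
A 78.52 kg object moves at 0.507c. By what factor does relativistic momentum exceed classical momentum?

p_rel = γmv, p_class = mv
Ratio = γ = 1/√(1 - 0.507²) = 1.160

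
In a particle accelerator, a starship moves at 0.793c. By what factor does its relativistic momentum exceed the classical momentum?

p_rel = γmv, p_class = mv
Ratio = γ = 1/√(1 - 0.793²)
= 1/√(0.371151) = 1.641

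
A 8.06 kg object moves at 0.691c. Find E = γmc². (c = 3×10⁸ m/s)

γ = 1/√(1 - 0.691²) = 1.3834
mc² = 8.06 × (3×10⁸)² = 7.254×10¹⁷ J
E = γmc² = 1.3834 × 7.254×10¹⁷ = 1.004×10¹⁸ J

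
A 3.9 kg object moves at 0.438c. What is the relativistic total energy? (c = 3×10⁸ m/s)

γ = 1/√(1 - 0.438²) = 1.11238
mc² = 3.9 × (3×10⁸)² = 3.510×10¹⁷ J
E = γmc² = 1.11238 × 3.510×10¹⁷ = 3.904×10¹⁷ J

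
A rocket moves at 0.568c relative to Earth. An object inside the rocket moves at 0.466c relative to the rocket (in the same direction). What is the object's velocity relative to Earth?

u = (u' + v)/(1 + u'v/c²)
Numerator: 0.466 + 0.568 = 1.034
Denominator: 1 + 0.264688 = 1.264688
u = 1.034/1.264688 = 0.8176c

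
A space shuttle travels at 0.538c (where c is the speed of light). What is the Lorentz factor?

v/c = 0.538, so (v/c)² = 0.289444
1 - (v/c)² = 0.710556
γ = 1/√(0.710556) = 1.186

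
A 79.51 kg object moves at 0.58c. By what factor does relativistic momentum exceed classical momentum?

p_rel = γmv, p_class = mv
Ratio = γ = 1/√(1 - 0.58²) = 1.228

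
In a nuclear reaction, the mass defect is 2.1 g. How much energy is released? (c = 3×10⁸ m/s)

Convert mass defect: Δm = 2.1 g = 0.0021 kg
E = Δm·c² = 0.0021 × (3×10⁸)²
= 0.0021 × 9×10¹⁶ = 1.890×10¹⁴ J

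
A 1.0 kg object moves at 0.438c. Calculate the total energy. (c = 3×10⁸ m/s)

γ = 1/√(1 - 0.438²) = 1.112
mc² = 1.0 × (3×10⁸)² = 9.000×10¹⁶ J
E = γmc² = 1.112 × 9.000×10¹⁶ = 1.001×10¹⁷ J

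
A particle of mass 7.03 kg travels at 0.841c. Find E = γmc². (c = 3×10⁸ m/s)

γ = 1/√(1 - 0.841²) = 1.848
mc² = 7.03 × (3×10⁸)² = 6.327×10¹⁷ J
E = γmc² = 1.848 × 6.327×10¹⁷ = 1.169×10¹⁸ J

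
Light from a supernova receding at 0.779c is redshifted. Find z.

β = 0.779
(1+β)/(1-β) = 1.779/0.221 = 8.050
√(8.050) = 2.837
z = 2.837 - 1 = 1.837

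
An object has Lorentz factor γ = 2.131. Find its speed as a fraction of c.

From γ = 1/√(1 - v²/c²):
1/γ² = 1/2.131² = 0.2202
v²/c² = 1 - 0.2202 = 0.7798
v/c = √(0.7798) = 0.8831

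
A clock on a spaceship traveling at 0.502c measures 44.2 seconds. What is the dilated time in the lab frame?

Proper time Δt₀ = 44.2 seconds
γ = 1/√(1 - 0.502²) = 1.15625
Δt = γΔt₀ = 1.15625 × 44.2 = 51.11 seconds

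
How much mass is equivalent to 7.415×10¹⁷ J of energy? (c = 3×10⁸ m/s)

From E = mc², we get m = E/c²
c² = (3×10⁸)² = 9×10¹⁶ m²/s²
m = 7.415×10¹⁷ / 9×10¹⁶ = 8.239 kg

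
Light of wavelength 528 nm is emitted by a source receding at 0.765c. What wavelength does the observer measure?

β = 0.765
Wavelength Doppler factor = √(1.765/0.235) = √(7.511) = 2.741
λ_obs = 528 × 2.741 = 1447 nm (redshift)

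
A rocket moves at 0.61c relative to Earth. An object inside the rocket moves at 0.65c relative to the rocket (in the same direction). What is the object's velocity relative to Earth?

u = (u' + v)/(1 + u'v/c²)
Numerator: 0.65 + 0.61 = 1.26
Denominator: 1 + 0.3965 = 1.3965
u = 1.26/1.3965 = 0.9023c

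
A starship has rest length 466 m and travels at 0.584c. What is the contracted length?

Proper length L₀ = 466 m
γ = 1/√(1 - 0.584²) = 1.2319
L = L₀/γ = 466/1.2319 = 378.3 m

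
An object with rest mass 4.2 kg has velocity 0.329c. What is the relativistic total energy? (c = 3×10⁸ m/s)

γ = 1/√(1 - 0.329²) = 1.059
mc² = 4.2 × (3×10⁸)² = 3.780×10¹⁷ J
E = γmc² = 1.059 × 3.780×10¹⁷ = 4.003×10¹⁷ J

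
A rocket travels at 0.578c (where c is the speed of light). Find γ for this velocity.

v/c = 0.578, so (v/c)² = 0.334084
1 - (v/c)² = 0.665916
γ = 1/√(0.665916) = 1.225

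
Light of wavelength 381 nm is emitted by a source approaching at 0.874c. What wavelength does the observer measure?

β = 0.874
Wavelength Doppler factor = √(0.126/1.874) = √(0.06724) = 0.2593
λ_obs = 381 × 0.2593 = 98.79 nm (blueshift)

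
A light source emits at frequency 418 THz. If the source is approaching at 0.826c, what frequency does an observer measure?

β = v/c = 0.826
(1+β)/(1-β) = 1.826/0.174 = 10.49
Doppler factor = √(10.49) = 3.239
f_obs = 418 × 3.239 = 1354 THz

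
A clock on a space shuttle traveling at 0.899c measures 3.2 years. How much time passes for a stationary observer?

Proper time Δt₀ = 3.2 years
γ = 1/√(1 - 0.899²) = 2.2834
Δt = γΔt₀ = 2.2834 × 3.2 = 7.307 years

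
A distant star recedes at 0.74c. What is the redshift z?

β = 0.74
(1+β)/(1-β) = 1.74/0.26 = 6.692
√(6.692) = 2.587
z = 2.587 - 1 = 1.587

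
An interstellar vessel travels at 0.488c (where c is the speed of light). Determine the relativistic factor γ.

v/c = 0.488, so (v/c)² = 0.238144
1 - (v/c)² = 0.761856
γ = 1/√(0.761856) = 1.146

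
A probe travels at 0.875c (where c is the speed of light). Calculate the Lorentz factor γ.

v/c = 0.875, so (v/c)² = 0.765625
1 - (v/c)² = 0.234375
γ = 1/√(0.234375) = 2.066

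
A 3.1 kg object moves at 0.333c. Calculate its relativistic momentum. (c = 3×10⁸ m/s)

γ = 1/√(1 - 0.333²) = 1.0605
v = 0.333 × 3×10⁸ = 9.990×10⁷ m/s
p = γmv = 1.0605 × 3.1 × 9.990×10⁷ = 3.284×10⁸ kg·m/s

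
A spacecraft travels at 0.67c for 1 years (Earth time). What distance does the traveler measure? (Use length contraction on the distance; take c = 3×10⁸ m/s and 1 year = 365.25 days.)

Earth distance: d = v × t = 0.67c × 1 yr = 6.343×10¹⁵ m
γ = 1.347
d' = d/γ = 6.343×10¹⁵/1.347 = 4.709×10¹⁵ m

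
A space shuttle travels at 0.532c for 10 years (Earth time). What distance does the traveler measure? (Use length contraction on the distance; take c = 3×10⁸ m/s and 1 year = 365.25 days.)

Earth distance: d = v × t = 0.532c × 10 yr = 5.037×10¹⁶ m
γ = 1.181
d' = d/γ = 5.037×10¹⁶/1.181 = 4.265×10¹⁶ m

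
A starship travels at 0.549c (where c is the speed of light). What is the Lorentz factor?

v/c = 0.549, so (v/c)² = 0.301401
1 - (v/c)² = 0.698599
γ = 1/√(0.698599) = 1.196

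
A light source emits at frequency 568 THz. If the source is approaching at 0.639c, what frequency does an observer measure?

β = v/c = 0.639
(1+β)/(1-β) = 1.639/0.361 = 4.540
Doppler factor = √(4.540) = 2.131
f_obs = 568 × 2.131 = 1210 THz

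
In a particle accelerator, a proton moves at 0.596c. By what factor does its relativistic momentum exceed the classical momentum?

p_rel = γmv, p_class = mv
Ratio = γ = 1/√(1 - 0.596²)
= 1/√(0.644784) = 1.245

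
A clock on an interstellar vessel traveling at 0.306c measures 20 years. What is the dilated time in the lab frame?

Proper time Δt₀ = 20 years
γ = 1/√(1 - 0.306²) = 1.0504
Δt = γΔt₀ = 1.0504 × 20 = 21.01 years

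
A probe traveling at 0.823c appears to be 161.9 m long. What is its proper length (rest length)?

Contracted length L = 161.9 m
γ = 1/√(1 - 0.823²) = 1.7604
L₀ = γL = 1.7604 × 161.9 = 285.0 m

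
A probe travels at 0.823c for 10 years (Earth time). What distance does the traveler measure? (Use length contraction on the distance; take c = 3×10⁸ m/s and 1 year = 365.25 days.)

Earth distance: d = v × t = 0.823c × 10 yr = 7.7916×10¹⁶ m
γ = 1.7604
d' = d/γ = 7.7916×10¹⁶/1.7604 = 4.426×10¹⁶ m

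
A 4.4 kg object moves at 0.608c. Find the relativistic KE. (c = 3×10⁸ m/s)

γ = 1/√(1 - 0.608²) = 1.2595
γ - 1 = 0.2595
KE = (γ-1)mc² = 0.2595 × 4.4 × (3×10⁸)² = 1.028×10¹⁷ J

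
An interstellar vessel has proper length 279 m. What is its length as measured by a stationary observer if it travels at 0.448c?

Proper length L₀ = 279 m
γ = 1/√(1 - 0.448²) = 1.1185
L = L₀/γ = 279/1.1185 = 249.4 m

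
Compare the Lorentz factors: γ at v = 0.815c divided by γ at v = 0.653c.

γ₁ = 1/√(1 - 0.815²) = 1.7257
γ₂ = 1/√(1 - 0.653²) = 1.3204
γ₁/γ₂ = 1.7257/1.3204 = 1.307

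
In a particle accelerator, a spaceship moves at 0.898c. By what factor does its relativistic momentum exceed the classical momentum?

p_rel = γmv, p_class = mv
Ratio = γ = 1/√(1 - 0.898²)
= 1/√(0.193596) = 2.273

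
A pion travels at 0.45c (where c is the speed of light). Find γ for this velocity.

v/c = 0.45, so (v/c)² = 0.2025
1 - (v/c)² = 0.7975
γ = 1/√(0.7975) = 1.120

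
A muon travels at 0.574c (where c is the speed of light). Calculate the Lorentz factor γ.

v/c = 0.574, so (v/c)² = 0.329476
1 - (v/c)² = 0.670524
γ = 1/√(0.670524) = 1.221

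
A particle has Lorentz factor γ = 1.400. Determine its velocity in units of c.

From γ = 1/√(1 - v²/c²):
1/γ² = 1/1.400² = 0.5102
v²/c² = 1 - 0.5102 = 0.4898
v/c = √(0.4898) = 0.6999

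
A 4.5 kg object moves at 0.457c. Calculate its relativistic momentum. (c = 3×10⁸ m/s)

γ = 1/√(1 - 0.457²) = 1.1243
v = 0.457 × 3×10⁸ = 1.371×10⁸ m/s
p = γmv = 1.1243 × 4.5 × 1.371×10⁸ = 6.936×10⁸ kg·m/s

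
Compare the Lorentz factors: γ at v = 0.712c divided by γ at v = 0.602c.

γ₁ = 1/√(1 - 0.712²) = 1.424
γ₂ = 1/√(1 - 0.602²) = 1.252
γ₁/γ₂ = 1.424/1.252 = 1.137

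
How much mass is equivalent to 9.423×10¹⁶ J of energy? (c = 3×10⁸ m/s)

From E = mc², we get m = E/c²
c² = (3×10⁸)² = 9×10¹⁶ m²/s²
m = 9.423×10¹⁶ / 9×10¹⁶ = 1.047 kg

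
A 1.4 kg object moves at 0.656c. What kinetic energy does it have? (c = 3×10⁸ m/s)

γ = 1/√(1 - 0.656²) = 1.3249
γ - 1 = 0.3249
KE = (γ-1)mc² = 0.3249 × 1.4 × (3×10⁸)² = 4.094×10¹⁶ J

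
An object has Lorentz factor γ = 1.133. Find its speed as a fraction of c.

From γ = 1/√(1 - v²/c²):
1/γ² = 1/1.133² = 0.7790
v²/c² = 1 - 0.7790 = 0.2210
v/c = √(0.2210) = 0.4701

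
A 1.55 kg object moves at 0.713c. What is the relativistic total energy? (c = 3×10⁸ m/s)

γ = 1/√(1 - 0.713²) = 1.4262
mc² = 1.55 × (3×10⁸)² = 1.395×10¹⁷ J
E = γmc² = 1.4262 × 1.395×10¹⁷ = 1.990×10¹⁷ J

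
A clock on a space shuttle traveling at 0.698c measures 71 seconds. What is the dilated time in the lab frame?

Proper time Δt₀ = 71 seconds
γ = 1/√(1 - 0.698²) = 1.3965
Δt = γΔt₀ = 1.3965 × 71 = 99.15 seconds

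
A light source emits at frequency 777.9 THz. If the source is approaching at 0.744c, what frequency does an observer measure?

β = v/c = 0.744
(1+β)/(1-β) = 1.744/0.256 = 6.813
Doppler factor = √(6.813) = 2.610
f_obs = 777.9 × 2.610 = 2030 THz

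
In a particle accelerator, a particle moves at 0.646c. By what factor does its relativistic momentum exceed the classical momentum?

p_rel = γmv, p_class = mv
Ratio = γ = 1/√(1 - 0.646²)
= 1/√(0.582684) = 1.310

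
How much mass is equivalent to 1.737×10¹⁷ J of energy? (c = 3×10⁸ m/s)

From E = mc², we get m = E/c²
c² = (3×10⁸)² = 9×10¹⁶ m²/s²
m = 1.737×10¹⁷ / 9×10¹⁶ = 1.930 kg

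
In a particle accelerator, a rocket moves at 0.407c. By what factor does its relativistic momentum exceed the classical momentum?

p_rel = γmv, p_class = mv
Ratio = γ = 1/√(1 - 0.407²)
= 1/√(0.834351) = 1.095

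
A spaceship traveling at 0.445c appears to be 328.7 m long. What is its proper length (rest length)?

Contracted length L = 328.7 m
γ = 1/√(1 - 0.445²) = 1.11666
L₀ = γL = 1.11666 × 328.7 = 367.0 m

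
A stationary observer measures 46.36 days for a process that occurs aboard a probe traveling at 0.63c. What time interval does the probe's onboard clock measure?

Dilated time Δt = 46.36 days
γ = 1/√(1 - 0.63²) = 1.2877
Δt₀ = Δt/γ = 46.36/1.2877 = 36.00 days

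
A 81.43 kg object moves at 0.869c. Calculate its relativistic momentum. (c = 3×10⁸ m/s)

γ = 1/√(1 - 0.869²) = 2.021
v = 0.869 × 3×10⁸ = 2.607×10⁸ m/s
p = γmv = 2.021 × 81.43 × 2.607×10⁸ = 4.290×10¹⁰ kg·m/s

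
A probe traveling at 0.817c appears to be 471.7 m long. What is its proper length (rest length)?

Contracted length L = 471.7 m
γ = 1/√(1 - 0.817²) = 1.7342
L₀ = γL = 1.7342 × 471.7 = 818.0 m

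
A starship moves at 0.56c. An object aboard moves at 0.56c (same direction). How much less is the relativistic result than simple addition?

Classical: u' + v = 0.56 + 0.56 = 1.12c
Relativistic: u = (0.56 + 0.56)/(1 + 0.3136) = 1.12/1.3136 = 0.8526c
Difference: 1.12 - 0.8526 = 0.2674c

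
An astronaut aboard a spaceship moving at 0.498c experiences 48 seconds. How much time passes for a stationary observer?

Proper time Δt₀ = 48 seconds
γ = 1/√(1 - 0.498²) = 1.1532
Δt = γΔt₀ = 1.1532 × 48 = 55.35 seconds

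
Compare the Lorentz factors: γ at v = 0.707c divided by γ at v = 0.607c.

γ₁ = 1/√(1 - 0.707²) = 1.414
γ₂ = 1/√(1 - 0.607²) = 1.258
γ₁/γ₂ = 1.414/1.258 = 1.124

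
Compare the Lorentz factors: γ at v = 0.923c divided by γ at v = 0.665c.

γ₁ = 1/√(1 - 0.923²) = 2.599
γ₂ = 1/√(1 - 0.665²) = 1.339
γ₁/γ₂ = 2.599/1.339 = 1.941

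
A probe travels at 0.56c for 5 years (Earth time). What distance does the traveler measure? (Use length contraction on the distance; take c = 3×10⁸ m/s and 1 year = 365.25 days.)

Earth distance: d = v × t = 0.56c × 5 yr = 2.651×10¹⁶ m
γ = 1.207
d' = d/γ = 2.651×10¹⁶/1.207 = 2.196×10¹⁶ m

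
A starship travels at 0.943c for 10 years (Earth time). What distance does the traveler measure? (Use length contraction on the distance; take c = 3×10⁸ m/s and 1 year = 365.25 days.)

Earth distance: d = v × t = 0.943c × 10 yr = 8.928×10¹⁶ m
γ = 3.005
d' = d/γ = 8.928×10¹⁶/3.005 = 2.971×10¹⁶ m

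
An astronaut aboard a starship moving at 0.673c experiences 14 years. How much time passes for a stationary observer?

Proper time Δt₀ = 14 years
γ = 1/√(1 - 0.673²) = 1.352
Δt = γΔt₀ = 1.352 × 14 = 18.93 years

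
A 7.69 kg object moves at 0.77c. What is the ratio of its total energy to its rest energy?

E = γmc², E₀ = mc²
E/E₀ = γ = 1/√(1 - 0.77²) = 1.567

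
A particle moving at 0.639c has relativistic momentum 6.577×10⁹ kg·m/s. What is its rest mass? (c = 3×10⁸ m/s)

γ = 1/√(1 - 0.639²) = 1.300
v = 0.639 × 3×10⁸ = 1.917×10⁸ m/s
m = p/(γv) = 6.577×10⁹/(1.300 × 1.917×10⁸) = 26.39 kg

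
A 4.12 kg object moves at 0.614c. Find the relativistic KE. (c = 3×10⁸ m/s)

γ = 1/√(1 - 0.614²) = 1.26694
γ - 1 = 0.26694
KE = (γ-1)mc² = 0.26694 × 4.12 × (3×10⁸)² = 9.898×10¹⁶ J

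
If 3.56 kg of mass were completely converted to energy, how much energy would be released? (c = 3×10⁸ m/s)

Using E = mc²:
c² = (3×10⁸)² = 9×10¹⁶ m²/s²
E = 3.56 × 9×10¹⁶ = 3.204×10¹⁷ J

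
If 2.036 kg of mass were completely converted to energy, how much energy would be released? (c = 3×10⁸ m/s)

Using E = mc²:
c² = (3×10⁸)² = 9×10¹⁶ m²/s²
E = 2.036 × 9×10¹⁶ = 1.832×10¹⁷ J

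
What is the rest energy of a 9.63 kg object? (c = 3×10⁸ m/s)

c² = (3×10⁸)² = 9.000×10¹⁶ m²/s²
E₀ = mc² = 9.63 × 9.000×10¹⁶ = 8.667×10¹⁷ J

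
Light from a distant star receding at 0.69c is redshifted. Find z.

β = 0.69
(1+β)/(1-β) = 1.69/0.31 = 5.452
√(5.452) = 2.335
z = 2.335 - 1 = 1.335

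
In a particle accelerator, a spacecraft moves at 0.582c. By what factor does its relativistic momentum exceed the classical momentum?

p_rel = γmv, p_class = mv
Ratio = γ = 1/√(1 - 0.582²)
= 1/√(0.661276) = 1.230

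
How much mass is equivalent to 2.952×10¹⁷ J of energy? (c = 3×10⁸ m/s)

From E = mc², we get m = E/c²
c² = (3×10⁸)² = 9×10¹⁶ m²/s²
m = 2.952×10¹⁷ / 9×10¹⁶ = 3.280 kg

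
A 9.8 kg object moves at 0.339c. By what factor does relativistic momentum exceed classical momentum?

p_rel = γmv, p_class = mv
Ratio = γ = 1/√(1 - 0.339²) = 1.063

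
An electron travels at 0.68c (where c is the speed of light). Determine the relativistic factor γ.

v/c = 0.68, so (v/c)² = 0.4624
1 - (v/c)² = 0.5376
γ = 1/√(0.5376) = 1.364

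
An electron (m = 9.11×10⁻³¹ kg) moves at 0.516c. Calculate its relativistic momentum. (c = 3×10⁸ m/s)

γ = 1/√(1 - 0.516²) = 1.167
v = 0.516 × 3×10⁸ = 1.548×10⁸ m/s
p = γmv = 1.167 × 9.11×10⁻³¹ × 1.548×10⁸ = 1.646×10⁻²² kg·m/s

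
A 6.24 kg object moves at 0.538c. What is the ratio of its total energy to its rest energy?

E = γmc², E₀ = mc²
E/E₀ = γ = 1/√(1 - 0.538²) = 1.186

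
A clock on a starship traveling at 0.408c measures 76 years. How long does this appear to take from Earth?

Proper time Δt₀ = 76 years
γ = 1/√(1 - 0.408²) = 1.0953
Δt = γΔt₀ = 1.0953 × 76 = 83.24 years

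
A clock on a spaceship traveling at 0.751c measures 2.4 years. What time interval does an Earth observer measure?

Proper time Δt₀ = 2.4 years
γ = 1/√(1 - 0.751²) = 1.5145
Δt = γΔt₀ = 1.5145 × 2.4 = 3.635 years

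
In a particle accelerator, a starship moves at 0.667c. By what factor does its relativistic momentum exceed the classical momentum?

p_rel = γmv, p_class = mv
Ratio = γ = 1/√(1 - 0.667²)
= 1/√(0.555111) = 1.342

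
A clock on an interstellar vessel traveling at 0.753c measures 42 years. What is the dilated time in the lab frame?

Proper time Δt₀ = 42 years
γ = 1/√(1 - 0.753²) = 1.5197
Δt = γΔt₀ = 1.5197 × 42 = 63.83 years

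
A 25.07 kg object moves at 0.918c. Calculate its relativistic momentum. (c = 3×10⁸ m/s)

γ = 1/√(1 - 0.918²) = 2.522
v = 0.918 × 3×10⁸ = 2.754×10⁸ m/s
p = γmv = 2.522 × 25.07 × 2.754×10⁸ = 1.741×10¹⁰ kg·m/s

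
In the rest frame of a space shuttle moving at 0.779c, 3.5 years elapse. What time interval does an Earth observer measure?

Proper time Δt₀ = 3.5 years
γ = 1/√(1 - 0.779²) = 1.5948
Δt = γΔt₀ = 1.5948 × 3.5 = 5.582 years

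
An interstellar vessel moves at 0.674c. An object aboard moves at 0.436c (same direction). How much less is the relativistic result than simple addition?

Classical: u' + v = 0.436 + 0.674 = 1.11c
Relativistic: u = (0.436 + 0.674)/(1 + 0.293864) = 1.11/1.293864 = 0.8579c
Difference: 1.11 - 0.8579 = 0.2521c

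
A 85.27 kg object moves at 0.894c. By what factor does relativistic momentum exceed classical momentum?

p_rel = γmv, p_class = mv
Ratio = γ = 1/√(1 - 0.894²) = 2.232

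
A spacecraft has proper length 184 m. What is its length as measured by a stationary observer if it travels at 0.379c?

Proper length L₀ = 184 m
γ = 1/√(1 - 0.379²) = 1.0806
L = L₀/γ = 184/1.0806 = 170.3 m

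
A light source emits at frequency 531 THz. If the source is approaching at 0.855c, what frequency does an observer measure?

β = v/c = 0.855
(1+β)/(1-β) = 1.855/0.145 = 12.793
Doppler factor = √(12.793) = 3.577
f_obs = 531 × 3.577 = 1899 THz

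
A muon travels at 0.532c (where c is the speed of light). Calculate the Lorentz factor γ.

v/c = 0.532, so (v/c)² = 0.283024
1 - (v/c)² = 0.716976
γ = 1/√(0.716976) = 1.181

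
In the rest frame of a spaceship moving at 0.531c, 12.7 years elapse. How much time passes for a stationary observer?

Proper time Δt₀ = 12.7 years
γ = 1/√(1 - 0.531²) = 1.180
Δt = γΔt₀ = 1.180 × 12.7 = 14.99 years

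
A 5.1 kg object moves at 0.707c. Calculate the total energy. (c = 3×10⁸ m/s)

γ = 1/√(1 - 0.707²) = 1.414
mc² = 5.1 × (3×10⁸)² = 4.590×10¹⁷ J
E = γmc² = 1.414 × 4.590×10¹⁷ = 6.490×10¹⁷ J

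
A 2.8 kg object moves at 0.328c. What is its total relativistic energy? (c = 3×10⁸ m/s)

γ = 1/√(1 - 0.328²) = 1.0586
mc² = 2.8 × (3×10⁸)² = 2.520×10¹⁷ J
E = γmc² = 1.0586 × 2.520×10¹⁷ = 2.668×10¹⁷ J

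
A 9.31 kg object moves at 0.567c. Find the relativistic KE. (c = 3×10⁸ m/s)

γ = 1/√(1 - 0.567²) = 1.214
γ - 1 = 0.2140
KE = (γ-1)mc² = 0.2140 × 9.31 × (3×10⁸)² = 1.793×10¹⁷ J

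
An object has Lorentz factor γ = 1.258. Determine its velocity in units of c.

From γ = 1/√(1 - v²/c²):
1/γ² = 1/1.258² = 0.6319
v²/c² = 1 - 0.6319 = 0.3681
v/c = √(0.3681) = 0.6067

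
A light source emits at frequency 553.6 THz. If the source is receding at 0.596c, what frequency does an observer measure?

β = v/c = 0.596
(1-β)/(1+β) = 0.404/1.596 = 0.2531
Doppler factor = √(0.2531) = 0.5031
f_obs = 553.6 × 0.5031 = 278.5 THz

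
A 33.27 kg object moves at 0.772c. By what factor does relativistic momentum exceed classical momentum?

p_rel = γmv, p_class = mv
Ratio = γ = 1/√(1 - 0.772²) = 1.573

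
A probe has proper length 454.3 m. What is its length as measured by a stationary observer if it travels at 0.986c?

Proper length L₀ = 454.3 m
γ = 1/√(1 - 0.986²) = 5.997
L = L₀/γ = 454.3/5.997 = 75.75 m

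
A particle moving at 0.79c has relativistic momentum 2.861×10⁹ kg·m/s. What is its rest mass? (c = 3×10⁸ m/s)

γ = 1/√(1 - 0.79²) = 1.631
v = 0.79 × 3×10⁸ = 2.370×10⁸ m/s
m = p/(γv) = 2.861×10⁹/(1.631 × 2.370×10⁸) = 7.401 kg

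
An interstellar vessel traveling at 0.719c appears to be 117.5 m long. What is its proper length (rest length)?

Contracted length L = 117.5 m
γ = 1/√(1 - 0.719²) = 1.439
L₀ = γL = 1.439 × 117.5 = 169.1 m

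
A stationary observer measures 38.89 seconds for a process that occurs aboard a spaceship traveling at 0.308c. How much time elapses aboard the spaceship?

Dilated time Δt = 38.89 seconds
γ = 1/√(1 - 0.308²) = 1.051
Δt₀ = Δt/γ = 38.89/1.051 = 37.00 seconds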